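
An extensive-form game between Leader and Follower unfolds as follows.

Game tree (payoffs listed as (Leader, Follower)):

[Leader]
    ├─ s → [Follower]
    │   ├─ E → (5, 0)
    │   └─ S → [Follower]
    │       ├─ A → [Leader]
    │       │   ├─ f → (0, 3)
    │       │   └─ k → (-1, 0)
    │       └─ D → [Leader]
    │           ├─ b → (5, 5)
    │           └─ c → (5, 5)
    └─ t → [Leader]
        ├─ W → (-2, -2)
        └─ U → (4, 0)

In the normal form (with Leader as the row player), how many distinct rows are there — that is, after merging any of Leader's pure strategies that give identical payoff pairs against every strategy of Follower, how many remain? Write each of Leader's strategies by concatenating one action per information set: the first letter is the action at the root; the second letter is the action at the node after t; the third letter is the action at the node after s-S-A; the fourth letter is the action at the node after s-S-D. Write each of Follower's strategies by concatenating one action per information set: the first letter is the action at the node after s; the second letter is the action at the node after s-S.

Leader has 16 pure strategies: sWfb, sWfc, sWkb, sWkc, sUfb, sUfc, sUkb, sUkc, tWfb, tWfc, tWkb, tWkc, tUfb, tUfc, tUkb, tUkc. Columns: EA, ED, SA, SD.
{sWfb, sWfc, sUfb, sUfc} → row (5,0) (5,0) (0,3) (5,5)
{sWkb, sWkc, sUkb, sUkc} → row (5,0) (5,0) (-1,0) (5,5)
{tWfb, tWfc, tWkb, tWkc} → row (-2,-2) (-2,-2) (-2,-2) (-2,-2)
{tUfb, tUfc, tUkb, tUkc} → row (4,0) (4,0) (4,0) (4,0)
That's 4 distinct rows out of 16 strategies.

4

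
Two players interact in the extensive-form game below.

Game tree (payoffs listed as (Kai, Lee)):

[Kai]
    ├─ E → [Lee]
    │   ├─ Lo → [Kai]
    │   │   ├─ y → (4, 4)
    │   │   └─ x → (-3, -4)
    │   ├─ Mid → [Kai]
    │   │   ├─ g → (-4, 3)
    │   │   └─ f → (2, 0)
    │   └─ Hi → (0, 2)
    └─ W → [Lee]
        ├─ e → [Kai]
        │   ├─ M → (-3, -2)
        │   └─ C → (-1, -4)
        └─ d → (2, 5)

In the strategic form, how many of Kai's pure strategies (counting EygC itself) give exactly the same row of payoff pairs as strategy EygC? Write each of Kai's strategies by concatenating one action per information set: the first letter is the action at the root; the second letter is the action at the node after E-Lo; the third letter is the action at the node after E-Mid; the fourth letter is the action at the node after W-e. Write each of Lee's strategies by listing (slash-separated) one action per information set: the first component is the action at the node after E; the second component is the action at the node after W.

2

Row for EygC (columns Lo/e, Lo/d, Mid/e, Mid/d, Hi/e, Hi/d): (4,4) (4,4) (-4,3) (-4,3) (0,2) (0,2).
Under EygC, Kai's choice at the node after W-e can never be reached regardless of what Lee does, so varying those choices leaves every outcome unchanged.
Holding the reachable choices fixed and varying the unreachable one freely already gives 2 equivalent strategies.
No other strategy reproduces this row, so those 2 are the full class: EygM, EygC.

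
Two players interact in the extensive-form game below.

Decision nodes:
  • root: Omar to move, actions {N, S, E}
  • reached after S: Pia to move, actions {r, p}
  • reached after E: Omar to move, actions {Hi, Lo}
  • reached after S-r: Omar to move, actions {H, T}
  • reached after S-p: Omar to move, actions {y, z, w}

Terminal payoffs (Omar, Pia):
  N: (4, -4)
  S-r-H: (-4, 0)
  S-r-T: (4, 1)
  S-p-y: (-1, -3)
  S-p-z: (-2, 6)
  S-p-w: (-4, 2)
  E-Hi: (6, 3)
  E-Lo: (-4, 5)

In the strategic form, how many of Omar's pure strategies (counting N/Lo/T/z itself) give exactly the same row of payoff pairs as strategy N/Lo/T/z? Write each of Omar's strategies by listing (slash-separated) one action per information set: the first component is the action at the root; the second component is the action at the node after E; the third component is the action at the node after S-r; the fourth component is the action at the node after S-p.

12

Row for N/Lo/T/z (columns r, p): (4,-4) (4,-4).
Under N/Lo/T/z, Omar's choice at the node after E and at the node after S-r and at the node after S-p can never be reached regardless of what Pia does, so varying those choices leaves every outcome unchanged.
Holding the reachable choices fixed and varying the unreachable ones freely already gives 2 × 2 × 3 = 12 equivalent strategies.
No other strategy reproduces this row, so those 12 are the full class: N/Hi/H/y, N/Hi/H/z, N/Hi/H/w, N/Hi/T/y, N/Hi/T/z, N/Hi/T/w, N/Lo/H/y, N/Lo/H/z, N/Lo/H/w, N/Lo/T/y, N/Lo/T/z, N/Lo/T/w.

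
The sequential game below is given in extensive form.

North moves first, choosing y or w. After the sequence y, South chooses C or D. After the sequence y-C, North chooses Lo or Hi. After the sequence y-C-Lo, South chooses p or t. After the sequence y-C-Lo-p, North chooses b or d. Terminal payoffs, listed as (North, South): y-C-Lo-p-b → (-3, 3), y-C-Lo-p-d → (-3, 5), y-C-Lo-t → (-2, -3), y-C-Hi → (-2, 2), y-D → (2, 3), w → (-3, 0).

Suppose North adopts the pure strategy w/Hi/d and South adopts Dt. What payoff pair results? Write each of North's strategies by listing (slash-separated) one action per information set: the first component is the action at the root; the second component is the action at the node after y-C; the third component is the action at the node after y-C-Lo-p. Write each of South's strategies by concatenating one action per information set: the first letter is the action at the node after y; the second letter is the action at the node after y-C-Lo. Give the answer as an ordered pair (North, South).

(-3, 0)

Trace the play path from the root:
  North plays w
→ terminal payoff (-3, 0).
(North's choice at the node after y-C is never reached on this path, so it doesn't affect the outcome.)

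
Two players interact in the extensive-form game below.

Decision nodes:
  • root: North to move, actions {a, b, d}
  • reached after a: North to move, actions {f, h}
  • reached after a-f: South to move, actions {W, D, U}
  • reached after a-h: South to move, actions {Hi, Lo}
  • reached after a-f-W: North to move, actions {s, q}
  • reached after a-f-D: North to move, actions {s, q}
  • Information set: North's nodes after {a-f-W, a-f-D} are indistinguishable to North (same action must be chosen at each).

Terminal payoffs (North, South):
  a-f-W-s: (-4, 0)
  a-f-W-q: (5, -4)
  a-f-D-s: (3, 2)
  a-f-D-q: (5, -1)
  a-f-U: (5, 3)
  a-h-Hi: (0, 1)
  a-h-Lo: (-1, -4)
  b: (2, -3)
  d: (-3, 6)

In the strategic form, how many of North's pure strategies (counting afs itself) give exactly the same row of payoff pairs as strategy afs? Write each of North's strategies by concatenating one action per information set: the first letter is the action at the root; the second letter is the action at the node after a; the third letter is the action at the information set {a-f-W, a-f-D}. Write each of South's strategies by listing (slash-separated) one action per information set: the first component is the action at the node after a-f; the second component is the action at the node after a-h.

1

Row for afs (columns W/Hi, W/Lo, D/Hi, D/Lo, U/Hi, U/Lo): (-4,0) (-4,0) (3,2) (3,2) (5,3) (5,3).
Every one of North's information sets is on the play path for some reply by South when North follows afs.
Changing the action at any of them therefore changes at least one column, so only afs itself gives this row.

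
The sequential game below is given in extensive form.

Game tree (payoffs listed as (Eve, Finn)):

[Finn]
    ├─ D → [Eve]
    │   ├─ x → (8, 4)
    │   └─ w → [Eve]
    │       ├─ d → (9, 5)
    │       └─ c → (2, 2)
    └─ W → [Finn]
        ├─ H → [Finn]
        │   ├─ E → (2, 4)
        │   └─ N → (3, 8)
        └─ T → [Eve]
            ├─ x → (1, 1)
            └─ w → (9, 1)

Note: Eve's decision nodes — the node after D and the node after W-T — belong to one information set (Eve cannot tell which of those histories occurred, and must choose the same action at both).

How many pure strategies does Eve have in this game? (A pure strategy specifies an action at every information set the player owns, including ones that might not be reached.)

Eve owns the information set {D, W-T} with actions {x, w} — two choices.
Eve owns the node after D-w with actions {d, c} — two choices.
A pure strategy fixes one action at each information set independently, so the count is the product 2 × 2 = 4.
(For reference, Finn has 8 pure strategies, giving a 4×8 normal-form matrix.)

4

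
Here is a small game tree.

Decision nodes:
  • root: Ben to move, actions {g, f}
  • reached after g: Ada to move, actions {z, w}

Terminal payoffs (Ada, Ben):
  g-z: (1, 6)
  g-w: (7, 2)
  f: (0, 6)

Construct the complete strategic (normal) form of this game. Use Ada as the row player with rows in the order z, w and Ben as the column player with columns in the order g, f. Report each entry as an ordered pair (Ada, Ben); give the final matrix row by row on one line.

            g        f
   z    (1,6)    (0,6)
   w    (7,2)    (0,6)

z: (1,6) (0,6) | w: (7,2) (0,6)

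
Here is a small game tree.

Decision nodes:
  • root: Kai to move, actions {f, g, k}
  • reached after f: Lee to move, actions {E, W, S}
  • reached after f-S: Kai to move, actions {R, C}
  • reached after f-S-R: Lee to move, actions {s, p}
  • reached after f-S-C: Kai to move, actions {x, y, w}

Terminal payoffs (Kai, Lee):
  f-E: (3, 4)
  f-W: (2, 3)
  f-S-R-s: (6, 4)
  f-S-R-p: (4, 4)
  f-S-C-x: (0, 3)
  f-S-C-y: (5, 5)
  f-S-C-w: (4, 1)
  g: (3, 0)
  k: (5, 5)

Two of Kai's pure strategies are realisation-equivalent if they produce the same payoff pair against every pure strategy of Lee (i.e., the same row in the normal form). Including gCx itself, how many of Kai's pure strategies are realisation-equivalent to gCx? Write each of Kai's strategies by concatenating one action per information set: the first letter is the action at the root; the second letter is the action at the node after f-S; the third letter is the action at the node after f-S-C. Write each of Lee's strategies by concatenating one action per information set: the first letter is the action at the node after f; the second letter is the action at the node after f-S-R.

Row for gCx (columns Es, Ep, Ws, Wp, Ss, Sp): (3,0) (3,0) (3,0) (3,0) (3,0) (3,0).
Under gCx, Kai's choice at the node after f-S and at the node after f-S-C can never be reached regardless of what Lee does, so varying those choices leaves every outcome unchanged.
Holding the reachable choices fixed and varying the unreachable ones freely already gives 2 × 3 = 6 equivalent strategies.
No other strategy reproduces this row, so those 6 are the full class: gRx, gRy, gRw, gCx, gCy, gCw.

6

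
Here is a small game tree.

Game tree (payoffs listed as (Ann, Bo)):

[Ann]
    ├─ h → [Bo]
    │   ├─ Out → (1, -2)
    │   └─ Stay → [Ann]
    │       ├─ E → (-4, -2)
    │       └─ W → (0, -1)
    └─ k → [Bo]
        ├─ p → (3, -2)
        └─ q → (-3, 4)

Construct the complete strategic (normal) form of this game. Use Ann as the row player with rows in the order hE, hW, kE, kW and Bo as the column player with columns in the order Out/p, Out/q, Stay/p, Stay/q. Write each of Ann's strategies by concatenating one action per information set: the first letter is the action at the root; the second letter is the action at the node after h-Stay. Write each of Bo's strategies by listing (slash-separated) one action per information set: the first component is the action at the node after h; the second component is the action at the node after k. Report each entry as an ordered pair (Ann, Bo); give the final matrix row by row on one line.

hE: (1,-2) (1,-2) (-4,-2) (-4,-2) | hW: (1,-2) (1,-2) (0,-1) (0,-1) | kE: (3,-2) (-3,4) (3,-2) (-3,4) | kW: (3,-2) (-3,4) (3,-2) (-3,4)

        Out/p    Out/q   Stay/p   Stay/q
  hE   (1,-2)   (1,-2)  (-4,-2)  (-4,-2)
  hW   (1,-2)   (1,-2)   (0,-1)   (0,-1)
  kE   (3,-2)   (-3,4)   (3,-2)   (-3,4)
  kW   (3,-2)   (-3,4)   (3,-2)   (-3,4)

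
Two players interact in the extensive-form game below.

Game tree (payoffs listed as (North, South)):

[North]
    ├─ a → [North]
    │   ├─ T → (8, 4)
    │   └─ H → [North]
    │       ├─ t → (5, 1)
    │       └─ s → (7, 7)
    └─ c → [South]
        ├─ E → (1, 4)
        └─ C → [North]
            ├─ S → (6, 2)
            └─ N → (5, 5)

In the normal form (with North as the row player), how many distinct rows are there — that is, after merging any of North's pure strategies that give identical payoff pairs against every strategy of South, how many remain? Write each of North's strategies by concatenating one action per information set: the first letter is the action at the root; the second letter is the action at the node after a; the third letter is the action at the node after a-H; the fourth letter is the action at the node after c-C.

North has 16 pure strategies: aTtS, aTtN, aTsS, aTsN, aHtS, aHtN, aHsS, aHsN, cTtS, cTtN, cTsS, cTsN, cHtS, cHtN, cHsS, cHsN. Columns: E, C.
{aTtS, aTtN, aTsS, aTsN} → row (8,4) (8,4)
{aHtS, aHtN} → row (5,1) (5,1)
{aHsS, aHsN} → row (7,7) (7,7)
{cTtS, cTsS, cHtS, cHsS} → row (1,4) (6,2)
{cTtN, cTsN, cHtN, cHsN} → row (1,4) (5,5)
That's 5 distinct rows out of 16 strategies.

5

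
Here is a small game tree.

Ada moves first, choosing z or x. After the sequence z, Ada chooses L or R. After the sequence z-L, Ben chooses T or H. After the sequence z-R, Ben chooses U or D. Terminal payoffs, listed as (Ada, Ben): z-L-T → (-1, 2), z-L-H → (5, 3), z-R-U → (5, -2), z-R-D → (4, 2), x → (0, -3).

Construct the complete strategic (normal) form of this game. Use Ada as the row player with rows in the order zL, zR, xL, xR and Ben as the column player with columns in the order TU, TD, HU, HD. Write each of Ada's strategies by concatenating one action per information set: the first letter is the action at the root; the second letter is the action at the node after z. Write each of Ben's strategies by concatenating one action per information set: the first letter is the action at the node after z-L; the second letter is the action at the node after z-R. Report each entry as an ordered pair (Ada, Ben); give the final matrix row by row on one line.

Row zL: TU→(-1,2), TD→(-1,2), HU→(5,3), HD→(5,3)
Row zR: TU→(5,-2), TD→(4,2), HU→(5,-2), HD→(4,2)
Row xL: TU→(0,-3), TD→(0,-3), HU→(0,-3), HD→(0,-3)
Row xR: TU→(0,-3), TD→(0,-3), HU→(0,-3), HD→(0,-3)

zL: (-1,2) (-1,2) (5,3) (5,3) | zR: (5,-2) (4,2) (5,-2) (4,2) | xL: (0,-3) (0,-3) (0,-3) (0,-3) | xR: (0,-3) (0,-3) (0,-3) (0,-3)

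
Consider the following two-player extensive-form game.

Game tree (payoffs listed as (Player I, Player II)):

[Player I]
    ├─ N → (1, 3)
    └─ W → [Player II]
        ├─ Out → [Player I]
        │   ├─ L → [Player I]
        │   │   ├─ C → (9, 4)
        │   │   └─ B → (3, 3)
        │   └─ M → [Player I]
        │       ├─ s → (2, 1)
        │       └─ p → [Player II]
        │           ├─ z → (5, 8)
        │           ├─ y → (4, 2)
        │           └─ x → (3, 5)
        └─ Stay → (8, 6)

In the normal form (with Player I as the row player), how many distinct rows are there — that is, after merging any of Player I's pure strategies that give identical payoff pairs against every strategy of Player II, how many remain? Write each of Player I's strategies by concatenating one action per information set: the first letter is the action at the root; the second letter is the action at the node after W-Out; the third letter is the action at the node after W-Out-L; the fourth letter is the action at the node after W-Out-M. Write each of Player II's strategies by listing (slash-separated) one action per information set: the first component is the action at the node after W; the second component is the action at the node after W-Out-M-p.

Player I has 16 pure strategies: NLCs, NLCp, NLBs, NLBp, NMCs, NMCp, NMBs, NMBp, WLCs, WLCp, WLBs, WLBp, WMCs, WMCp, WMBs, WMBp. Columns: Out/z, Out/y, Out/x, Stay/z, Stay/y, Stay/x.
{NLCs, NLCp, NLBs, NLBp, NMCs, NMCp, NMBs, NMBp} → row (1,3) (1,3) (1,3) (1,3) (1,3) (1,3)
{WLCs, WLCp} → row (9,4) (9,4) (9,4) (8,6) (8,6) (8,6)
{WLBs, WLBp} → row (3,3) (3,3) (3,3) (8,6) (8,6) (8,6)
{WMCs, WMBs} → row (2,1) (2,1) (2,1) (8,6) (8,6) (8,6)
{WMCp, WMBp} → row (5,8) (4,2) (3,5) (8,6) (8,6) (8,6)
That's 5 distinct rows out of 16 strategies.

5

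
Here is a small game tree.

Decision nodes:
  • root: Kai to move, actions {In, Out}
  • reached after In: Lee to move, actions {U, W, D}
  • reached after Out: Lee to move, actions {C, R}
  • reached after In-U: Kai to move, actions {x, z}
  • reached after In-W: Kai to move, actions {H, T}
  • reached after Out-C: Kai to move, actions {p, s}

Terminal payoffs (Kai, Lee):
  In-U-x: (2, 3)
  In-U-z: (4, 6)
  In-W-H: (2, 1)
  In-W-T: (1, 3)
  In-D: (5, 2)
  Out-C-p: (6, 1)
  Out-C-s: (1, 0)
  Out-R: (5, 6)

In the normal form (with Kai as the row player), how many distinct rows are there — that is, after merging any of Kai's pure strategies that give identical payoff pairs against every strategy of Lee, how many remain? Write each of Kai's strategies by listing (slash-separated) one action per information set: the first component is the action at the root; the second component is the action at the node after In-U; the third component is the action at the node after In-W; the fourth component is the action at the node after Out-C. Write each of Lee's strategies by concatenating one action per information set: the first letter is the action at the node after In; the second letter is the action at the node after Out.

6

Kai has 16 pure strategies: In/x/H/p, In/x/H/s, In/x/T/p, In/x/T/s, In/z/H/p, In/z/H/s, In/z/T/p, In/z/T/s, Out/x/H/p, Out/x/H/s, Out/x/T/p, Out/x/T/s, Out/z/H/p, Out/z/H/s, Out/z/T/p, Out/z/T/s. Columns: UC, UR, WC, WR, DC, DR.
{In/x/H/p, In/x/H/s} → row (2,3) (2,3) (2,1) (2,1) (5,2) (5,2)
{In/x/T/p, In/x/T/s} → row (2,3) (2,3) (1,3) (1,3) (5,2) (5,2)
{In/z/H/p, In/z/H/s} → row (4,6) (4,6) (2,1) (2,1) (5,2) (5,2)
{In/z/T/p, In/z/T/s} → row (4,6) (4,6) (1,3) (1,3) (5,2) (5,2)
{Out/x/H/p, Out/x/T/p, Out/z/H/p, Out/z/T/p} → row (6,1) (5,6) (6,1) (5,6) (6,1) (5,6)
{Out/x/H/s, Out/x/T/s, Out/z/H/s, Out/z/T/s} → row (1,0) (5,6) (1,0) (5,6) (1,0) (5,6)
That's 6 distinct rows out of 16 strategies.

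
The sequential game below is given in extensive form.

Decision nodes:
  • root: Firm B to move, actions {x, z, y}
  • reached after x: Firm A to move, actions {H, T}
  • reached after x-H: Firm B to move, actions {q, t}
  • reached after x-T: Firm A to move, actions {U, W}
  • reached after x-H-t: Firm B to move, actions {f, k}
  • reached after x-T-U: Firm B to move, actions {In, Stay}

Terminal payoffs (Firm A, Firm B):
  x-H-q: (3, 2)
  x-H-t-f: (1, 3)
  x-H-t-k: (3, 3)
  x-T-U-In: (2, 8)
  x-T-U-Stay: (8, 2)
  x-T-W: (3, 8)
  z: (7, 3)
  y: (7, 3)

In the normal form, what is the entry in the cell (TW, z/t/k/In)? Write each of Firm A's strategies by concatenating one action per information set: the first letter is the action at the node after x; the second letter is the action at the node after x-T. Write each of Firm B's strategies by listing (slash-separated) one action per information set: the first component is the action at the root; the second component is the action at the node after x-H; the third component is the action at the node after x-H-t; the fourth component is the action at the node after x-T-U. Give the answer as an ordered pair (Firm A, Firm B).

(7, 3)

Trace the play path from the root:
  Firm B plays z
→ terminal payoff (7, 3).
(Firm A's choice at the node after x is never reached on this path, so it doesn't affect the outcome.)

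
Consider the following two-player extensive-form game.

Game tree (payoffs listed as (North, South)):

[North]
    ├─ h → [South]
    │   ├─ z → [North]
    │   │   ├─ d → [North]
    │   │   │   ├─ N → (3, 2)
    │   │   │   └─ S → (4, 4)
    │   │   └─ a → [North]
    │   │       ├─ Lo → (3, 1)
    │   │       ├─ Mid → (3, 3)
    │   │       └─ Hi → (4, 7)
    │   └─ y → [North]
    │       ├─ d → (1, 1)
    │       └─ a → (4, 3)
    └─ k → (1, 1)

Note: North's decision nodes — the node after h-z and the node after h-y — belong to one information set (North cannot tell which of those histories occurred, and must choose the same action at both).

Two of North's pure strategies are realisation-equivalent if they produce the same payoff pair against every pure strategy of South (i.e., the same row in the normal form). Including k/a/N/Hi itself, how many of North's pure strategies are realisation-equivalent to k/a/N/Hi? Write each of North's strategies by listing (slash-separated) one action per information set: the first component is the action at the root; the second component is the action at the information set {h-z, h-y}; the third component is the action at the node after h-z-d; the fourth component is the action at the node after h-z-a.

Row for k/a/N/Hi (columns z, y): (1,1) (1,1).
Under k/a/N/Hi, North's choice at the information set {h-z, h-y} and at the node after h-z-d and at the node after h-z-a can never be reached regardless of what South does, so varying those choices leaves every outcome unchanged.
Holding the reachable choices fixed and varying the unreachable ones freely already gives 2 × 2 × 3 = 12 equivalent strategies.
No other strategy reproduces this row, so those 12 are the full class: k/d/N/Lo, k/d/N/Mid, k/d/N/Hi, k/d/S/Lo, k/d/S/Mid, k/d/S/Hi, k/a/N/Lo, k/a/N/Mid, k/a/N/Hi, k/a/S/Lo, k/a/S/Mid, k/a/S/Hi.

12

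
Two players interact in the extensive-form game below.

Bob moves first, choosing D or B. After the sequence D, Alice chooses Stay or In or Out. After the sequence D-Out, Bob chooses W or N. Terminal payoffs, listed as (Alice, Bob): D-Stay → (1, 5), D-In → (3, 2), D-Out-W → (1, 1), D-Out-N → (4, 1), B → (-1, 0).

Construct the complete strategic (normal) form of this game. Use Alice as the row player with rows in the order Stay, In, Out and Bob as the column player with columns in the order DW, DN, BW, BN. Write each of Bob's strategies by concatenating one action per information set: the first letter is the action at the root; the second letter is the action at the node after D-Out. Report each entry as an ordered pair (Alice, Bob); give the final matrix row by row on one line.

Row Stay: DW→(1,5), DN→(1,5), BW→(-1,0), BN→(-1,0)
Row In: DW→(3,2), DN→(3,2), BW→(-1,0), BN→(-1,0)
Row Out: DW→(1,1), DN→(4,1), BW→(-1,0), BN→(-1,0)

Stay: (1,5) (1,5) (-1,0) (-1,0) | In: (3,2) (3,2) (-1,0) (-1,0) | Out: (1,1) (4,1) (-1,0) (-1,0)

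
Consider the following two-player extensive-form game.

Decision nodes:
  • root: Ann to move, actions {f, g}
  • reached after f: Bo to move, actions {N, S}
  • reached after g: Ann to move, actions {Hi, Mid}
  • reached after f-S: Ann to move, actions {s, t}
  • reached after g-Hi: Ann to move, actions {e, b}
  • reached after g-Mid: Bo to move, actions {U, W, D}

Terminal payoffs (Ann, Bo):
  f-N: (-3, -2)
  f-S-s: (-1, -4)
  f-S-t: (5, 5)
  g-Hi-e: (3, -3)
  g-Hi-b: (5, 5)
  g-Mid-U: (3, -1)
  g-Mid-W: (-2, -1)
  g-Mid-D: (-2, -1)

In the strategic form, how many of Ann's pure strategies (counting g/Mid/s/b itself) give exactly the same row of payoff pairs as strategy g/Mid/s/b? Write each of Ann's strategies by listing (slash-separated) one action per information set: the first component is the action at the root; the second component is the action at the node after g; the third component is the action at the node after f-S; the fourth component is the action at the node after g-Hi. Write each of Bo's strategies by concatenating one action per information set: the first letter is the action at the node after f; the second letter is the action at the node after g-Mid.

4

Row for g/Mid/s/b (columns NU, NW, ND, SU, SW, SD): (3,-1) (-2,-1) (-2,-1) (3,-1) (-2,-1) (-2,-1).
Under g/Mid/s/b, Ann's choice at the node after f-S and at the node after g-Hi can never be reached regardless of what Bo does, so varying those choices leaves every outcome unchanged.
Holding the reachable choices fixed and varying the unreachable ones freely already gives 2 × 2 = 4 equivalent strategies.
No other strategy reproduces this row, so those 4 are the full class: g/Mid/s/e, g/Mid/s/b, g/Mid/t/e, g/Mid/t/b.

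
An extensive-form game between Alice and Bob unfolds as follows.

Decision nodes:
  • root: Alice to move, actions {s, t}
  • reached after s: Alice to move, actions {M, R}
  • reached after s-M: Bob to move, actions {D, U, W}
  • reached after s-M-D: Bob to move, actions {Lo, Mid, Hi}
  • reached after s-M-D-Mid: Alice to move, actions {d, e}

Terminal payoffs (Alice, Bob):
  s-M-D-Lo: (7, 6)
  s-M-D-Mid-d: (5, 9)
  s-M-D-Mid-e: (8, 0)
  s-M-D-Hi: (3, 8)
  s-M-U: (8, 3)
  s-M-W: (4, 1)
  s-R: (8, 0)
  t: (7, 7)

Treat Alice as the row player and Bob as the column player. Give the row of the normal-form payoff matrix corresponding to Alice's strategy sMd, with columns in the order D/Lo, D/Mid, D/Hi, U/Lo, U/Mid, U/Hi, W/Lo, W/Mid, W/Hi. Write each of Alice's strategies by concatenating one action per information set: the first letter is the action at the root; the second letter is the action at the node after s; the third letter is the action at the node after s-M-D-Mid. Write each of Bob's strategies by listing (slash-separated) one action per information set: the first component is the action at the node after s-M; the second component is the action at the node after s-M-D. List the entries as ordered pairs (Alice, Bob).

(7,6) (5,9) (3,8) (8,3) (8,3) (8,3) (4,1) (4,1) (4,1)

vs D/Lo: Alice plays s → Alice plays M at [s] → Bob plays D at [s-M] → Bob plays Lo at [s-M-D] → (7, 6)
vs D/Mid: Alice plays s → Alice plays M at [s] → Bob plays D at [s-M] → Bob plays Mid at [s-M-D] → Alice plays d at [s-M-D-Mid] → (5, 9)
vs D/Hi: Alice plays s → Alice plays M at [s] → Bob plays D at [s-M] → Bob plays Hi at [s-M-D] → (3, 8)
vs U/Lo: Alice plays s → Alice plays M at [s] → Bob plays U at [s-M] → (8, 3)
vs U/Mid: Alice plays s → Alice plays M at [s] → Bob plays U at [s-M] → (8, 3)
vs U/Hi: Alice plays s → Alice plays M at [s] → Bob plays U at [s-M] → (8, 3)
vs W/Lo: Alice plays s → Alice plays M at [s] → Bob plays W at [s-M] → (4, 1)
vs W/Mid: Alice plays s → Alice plays M at [s] → Bob plays W at [s-M] → (4, 1)
vs W/Hi: Alice plays s → Alice plays M at [s] → Bob plays W at [s-M] → (4, 1)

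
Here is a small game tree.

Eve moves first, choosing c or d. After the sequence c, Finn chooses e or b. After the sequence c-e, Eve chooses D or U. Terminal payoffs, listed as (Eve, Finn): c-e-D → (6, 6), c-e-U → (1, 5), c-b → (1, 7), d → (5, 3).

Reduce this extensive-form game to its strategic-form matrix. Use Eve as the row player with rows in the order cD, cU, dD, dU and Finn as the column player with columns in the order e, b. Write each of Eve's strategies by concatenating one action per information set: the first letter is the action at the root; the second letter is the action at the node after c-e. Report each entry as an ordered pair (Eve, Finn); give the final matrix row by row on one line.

cD: (6,6) (1,7) | cU: (1,5) (1,7) | dD: (5,3) (5,3) | dU: (5,3) (5,3)

Row cD: e→(6,6), b→(1,7)
Row cU: e→(1,5), b→(1,7)
Row dD: e→(5,3), b→(5,3)
Row dU: e→(5,3), b→(5,3)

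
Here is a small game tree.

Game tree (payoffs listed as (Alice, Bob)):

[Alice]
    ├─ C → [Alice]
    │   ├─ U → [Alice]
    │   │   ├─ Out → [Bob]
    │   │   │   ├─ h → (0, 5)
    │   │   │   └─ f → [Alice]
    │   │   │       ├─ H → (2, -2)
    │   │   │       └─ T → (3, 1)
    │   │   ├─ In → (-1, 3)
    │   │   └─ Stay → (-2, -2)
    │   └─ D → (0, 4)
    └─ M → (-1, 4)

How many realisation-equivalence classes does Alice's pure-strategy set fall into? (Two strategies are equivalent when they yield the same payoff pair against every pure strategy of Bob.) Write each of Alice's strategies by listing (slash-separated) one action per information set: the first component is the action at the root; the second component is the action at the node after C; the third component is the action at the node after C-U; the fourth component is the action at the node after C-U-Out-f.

6

Alice has 24 pure strategies: C/U/Out/H, C/U/Out/T, C/U/In/H, C/U/In/T, C/U/Stay/H, C/U/Stay/T, C/D/Out/H, C/D/Out/T, C/D/In/H, C/D/In/T, C/D/Stay/H, C/D/Stay/T, M/U/Out/H, M/U/Out/T, M/U/In/H, M/U/In/T, M/U/Stay/H, M/U/Stay/T, M/D/Out/H, M/D/Out/T, M/D/In/H, M/D/In/T, M/D/Stay/H, M/D/Stay/T. Columns: h, f.
{C/U/Out/H} → row (0,5) (2,-2)
{C/U/Out/T} → row (0,5) (3,1)
{C/U/In/H, C/U/In/T} → row (-1,3) (-1,3)
{C/U/Stay/H, C/U/Stay/T} → row (-2,-2) (-2,-2)
{C/D/Out/H, C/D/Out/T, C/D/In/H, C/D/In/T, C/D/Stay/H, C/D/Stay/T} → row (0,4) (0,4)
{M/U/Out/H, M/U/Out/T, M/U/In/H, M/U/In/T, M/U/Stay/H, M/U/Stay/T, M/D/Out/H, M/D/Out/T, M/D/In/H, M/D/In/T, M/D/Stay/H, M/D/Stay/T} → row (-1,4) (-1,4)
That's 6 distinct rows out of 24 strategies.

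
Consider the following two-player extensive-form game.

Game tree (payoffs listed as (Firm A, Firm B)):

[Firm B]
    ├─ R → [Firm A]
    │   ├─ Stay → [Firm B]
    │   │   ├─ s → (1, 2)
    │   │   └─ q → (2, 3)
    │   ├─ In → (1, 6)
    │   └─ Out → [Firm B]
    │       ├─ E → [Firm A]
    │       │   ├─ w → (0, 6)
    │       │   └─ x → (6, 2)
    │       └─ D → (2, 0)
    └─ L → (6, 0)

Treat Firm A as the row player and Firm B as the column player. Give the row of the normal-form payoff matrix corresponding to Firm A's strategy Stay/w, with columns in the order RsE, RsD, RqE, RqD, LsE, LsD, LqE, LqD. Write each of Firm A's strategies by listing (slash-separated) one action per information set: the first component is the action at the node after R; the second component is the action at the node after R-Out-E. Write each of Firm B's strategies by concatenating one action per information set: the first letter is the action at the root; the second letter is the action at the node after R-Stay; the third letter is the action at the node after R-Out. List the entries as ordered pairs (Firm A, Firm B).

vs RsE: Firm B plays R → Firm A plays Stay at [R] → Firm B plays s at [R-Stay] → (1, 2)
vs RsD: Firm B plays R → Firm A plays Stay at [R] → Firm B plays s at [R-Stay] → (1, 2)
vs RqE: Firm B plays R → Firm A plays Stay at [R] → Firm B plays q at [R-Stay] → (2, 3)
vs RqD: Firm B plays R → Firm A plays Stay at [R] → Firm B plays q at [R-Stay] → (2, 3)
vs LsE: Firm B plays L → (6, 0)
vs LsD: Firm B plays L → (6, 0)
vs LqE: Firm B plays L → (6, 0)
vs LqD: Firm B plays L → (6, 0)

(1,2) (1,2) (2,3) (2,3) (6,0) (6,0) (6,0) (6,0)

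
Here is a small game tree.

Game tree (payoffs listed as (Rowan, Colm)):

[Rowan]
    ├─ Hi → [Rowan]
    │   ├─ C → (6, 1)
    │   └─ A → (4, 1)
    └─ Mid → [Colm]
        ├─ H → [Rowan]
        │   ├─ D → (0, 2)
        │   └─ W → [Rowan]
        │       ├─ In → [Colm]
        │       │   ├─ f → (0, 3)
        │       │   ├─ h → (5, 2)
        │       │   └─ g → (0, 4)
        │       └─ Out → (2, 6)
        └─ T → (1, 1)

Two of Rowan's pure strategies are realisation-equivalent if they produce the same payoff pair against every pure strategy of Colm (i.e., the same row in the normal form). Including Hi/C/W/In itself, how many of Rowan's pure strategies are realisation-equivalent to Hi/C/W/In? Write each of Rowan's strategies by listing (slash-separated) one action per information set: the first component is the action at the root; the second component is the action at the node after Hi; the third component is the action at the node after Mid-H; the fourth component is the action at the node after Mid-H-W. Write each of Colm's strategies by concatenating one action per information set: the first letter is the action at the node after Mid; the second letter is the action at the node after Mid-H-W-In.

4

Row for Hi/C/W/In (columns Hf, Hh, Hg, Tf, Th, Tg): (6,1) (6,1) (6,1) (6,1) (6,1) (6,1).
Under Hi/C/W/In, Rowan's choice at the node after Mid-H and at the node after Mid-H-W can never be reached regardless of what Colm does, so varying those choices leaves every outcome unchanged.
Holding the reachable choices fixed and varying the unreachable ones freely already gives 2 × 2 = 4 equivalent strategies.
No other strategy reproduces this row, so those 4 are the full class: Hi/C/D/In, Hi/C/D/Out, Hi/C/W/In, Hi/C/W/Out.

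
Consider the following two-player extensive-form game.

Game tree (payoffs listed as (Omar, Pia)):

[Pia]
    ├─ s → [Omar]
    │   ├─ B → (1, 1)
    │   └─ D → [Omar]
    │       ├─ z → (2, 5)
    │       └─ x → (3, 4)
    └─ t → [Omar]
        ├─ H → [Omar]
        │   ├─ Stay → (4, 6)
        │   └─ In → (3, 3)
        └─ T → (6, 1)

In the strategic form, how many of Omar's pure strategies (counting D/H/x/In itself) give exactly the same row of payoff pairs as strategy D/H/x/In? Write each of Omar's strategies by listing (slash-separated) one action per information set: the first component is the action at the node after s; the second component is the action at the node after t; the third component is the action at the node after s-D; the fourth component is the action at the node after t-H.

1

Row for D/H/x/In (columns s, t): (3,4) (3,3).
Every one of Omar's information sets is on the play path for some reply by Pia when Omar follows D/H/x/In.
Changing the action at any of them therefore changes at least one column, so only D/H/x/In itself gives this row.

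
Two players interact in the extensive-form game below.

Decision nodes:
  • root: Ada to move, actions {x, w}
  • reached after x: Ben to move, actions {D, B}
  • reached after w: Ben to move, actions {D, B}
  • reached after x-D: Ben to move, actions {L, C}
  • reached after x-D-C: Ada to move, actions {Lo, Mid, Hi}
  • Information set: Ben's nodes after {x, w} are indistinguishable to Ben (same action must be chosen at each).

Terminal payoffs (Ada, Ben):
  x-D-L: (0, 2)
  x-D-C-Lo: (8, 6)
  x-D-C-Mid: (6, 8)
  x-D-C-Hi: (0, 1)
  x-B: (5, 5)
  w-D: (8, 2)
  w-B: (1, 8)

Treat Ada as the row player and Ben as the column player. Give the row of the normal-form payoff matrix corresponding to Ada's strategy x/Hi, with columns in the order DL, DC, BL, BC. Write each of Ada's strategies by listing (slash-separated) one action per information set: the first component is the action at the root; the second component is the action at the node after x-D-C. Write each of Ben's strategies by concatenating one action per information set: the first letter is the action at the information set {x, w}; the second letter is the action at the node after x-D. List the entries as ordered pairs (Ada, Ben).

(0,2) (0,1) (5,5) (5,5)

vs DL: Ada plays x → Ben plays D at [x] → Ben plays L at [x-D] → (0, 2)
vs DC: Ada plays x → Ben plays D at [x] → Ben plays C at [x-D] → Ada plays Hi at [x-D-C] → (0, 1)
vs BL: Ada plays x → Ben plays B at [x] → (5, 5)
vs BC: Ada plays x → Ben plays B at [x] → (5, 5)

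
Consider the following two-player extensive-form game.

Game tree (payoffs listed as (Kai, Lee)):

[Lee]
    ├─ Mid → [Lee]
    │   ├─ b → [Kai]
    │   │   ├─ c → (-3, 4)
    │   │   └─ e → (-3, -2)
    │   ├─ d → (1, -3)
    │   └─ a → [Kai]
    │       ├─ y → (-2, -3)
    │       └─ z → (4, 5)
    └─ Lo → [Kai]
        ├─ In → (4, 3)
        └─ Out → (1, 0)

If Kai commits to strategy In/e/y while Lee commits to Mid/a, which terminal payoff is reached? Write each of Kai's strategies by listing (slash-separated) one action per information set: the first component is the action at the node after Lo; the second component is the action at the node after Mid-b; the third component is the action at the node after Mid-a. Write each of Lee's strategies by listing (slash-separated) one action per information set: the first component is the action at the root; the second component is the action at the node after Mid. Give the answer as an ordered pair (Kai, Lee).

Trace the play path from the root:
  Lee plays Mid
  Lee plays a at [Mid]
  Kai plays y at [Mid-a]
→ terminal payoff (-2, -3).
(Kai's choice at the node after Lo is never reached on this path, so it doesn't affect the outcome.)

(-2, -3)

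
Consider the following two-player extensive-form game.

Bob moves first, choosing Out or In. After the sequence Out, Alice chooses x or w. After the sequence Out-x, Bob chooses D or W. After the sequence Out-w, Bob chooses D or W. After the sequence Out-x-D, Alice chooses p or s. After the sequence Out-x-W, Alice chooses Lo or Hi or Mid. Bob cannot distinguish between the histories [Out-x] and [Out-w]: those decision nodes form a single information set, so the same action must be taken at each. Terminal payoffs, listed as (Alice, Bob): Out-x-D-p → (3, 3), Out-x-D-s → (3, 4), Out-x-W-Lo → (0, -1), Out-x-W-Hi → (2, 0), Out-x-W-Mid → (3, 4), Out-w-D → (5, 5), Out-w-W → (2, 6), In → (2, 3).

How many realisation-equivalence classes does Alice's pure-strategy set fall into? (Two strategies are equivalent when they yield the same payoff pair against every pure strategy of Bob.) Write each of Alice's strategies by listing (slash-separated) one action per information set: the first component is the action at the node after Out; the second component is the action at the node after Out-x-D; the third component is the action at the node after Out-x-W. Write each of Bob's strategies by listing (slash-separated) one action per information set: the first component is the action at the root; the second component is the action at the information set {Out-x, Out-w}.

7

Alice has 12 pure strategies: x/p/Lo, x/p/Hi, x/p/Mid, x/s/Lo, x/s/Hi, x/s/Mid, w/p/Lo, w/p/Hi, w/p/Mid, w/s/Lo, w/s/Hi, w/s/Mid. Columns: Out/D, Out/W, In/D, In/W.
{x/p/Lo} → row (3,3) (0,-1) (2,3) (2,3)
{x/p/Hi} → row (3,3) (2,0) (2,3) (2,3)
{x/p/Mid} → row (3,3) (3,4) (2,3) (2,3)
{x/s/Lo} → row (3,4) (0,-1) (2,3) (2,3)
{x/s/Hi} → row (3,4) (2,0) (2,3) (2,3)
{x/s/Mid} → row (3,4) (3,4) (2,3) (2,3)
{w/p/Lo, w/p/Hi, w/p/Mid, w/s/Lo, w/s/Hi, w/s/Mid} → row (5,5) (2,6) (2,3) (2,3)
That's 7 distinct rows out of 12 strategies.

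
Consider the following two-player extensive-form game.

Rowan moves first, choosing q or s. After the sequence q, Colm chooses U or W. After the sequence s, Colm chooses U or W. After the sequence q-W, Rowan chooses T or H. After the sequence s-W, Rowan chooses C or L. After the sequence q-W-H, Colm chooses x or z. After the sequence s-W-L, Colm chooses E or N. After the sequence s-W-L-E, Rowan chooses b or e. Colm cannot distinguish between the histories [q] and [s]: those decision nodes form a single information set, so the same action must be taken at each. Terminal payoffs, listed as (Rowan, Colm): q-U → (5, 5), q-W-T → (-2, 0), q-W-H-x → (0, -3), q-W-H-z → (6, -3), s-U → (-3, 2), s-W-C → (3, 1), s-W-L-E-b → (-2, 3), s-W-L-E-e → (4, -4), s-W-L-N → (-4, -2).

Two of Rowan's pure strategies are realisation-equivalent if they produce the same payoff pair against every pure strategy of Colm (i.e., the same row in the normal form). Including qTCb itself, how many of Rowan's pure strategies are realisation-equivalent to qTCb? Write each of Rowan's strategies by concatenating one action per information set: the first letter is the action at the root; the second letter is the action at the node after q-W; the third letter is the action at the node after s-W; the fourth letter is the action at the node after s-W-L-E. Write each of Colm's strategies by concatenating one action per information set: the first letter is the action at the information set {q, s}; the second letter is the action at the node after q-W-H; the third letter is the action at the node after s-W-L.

4

Row for qTCb (columns UxE, UxN, UzE, UzN, WxE, WxN, WzE, WzN): (5,5) (5,5) (5,5) (5,5) (-2,0) (-2,0) (-2,0) (-2,0).
Under qTCb, Rowan's choice at the node after s-W and at the node after s-W-L-E can never be reached regardless of what Colm does, so varying those choices leaves every outcome unchanged.
Holding the reachable choices fixed and varying the unreachable ones freely already gives 2 × 2 = 4 equivalent strategies.
No other strategy reproduces this row, so those 4 are the full class: qTCb, qTCe, qTLb, qTLe.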